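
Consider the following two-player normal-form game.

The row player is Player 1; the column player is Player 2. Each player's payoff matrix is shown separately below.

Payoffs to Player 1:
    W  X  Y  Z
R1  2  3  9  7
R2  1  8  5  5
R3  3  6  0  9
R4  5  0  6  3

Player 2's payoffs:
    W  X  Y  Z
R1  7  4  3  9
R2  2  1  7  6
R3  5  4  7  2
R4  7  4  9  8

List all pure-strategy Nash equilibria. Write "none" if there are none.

Mark each player's best response to every combination of opponents' strategies; a profile where every player is best-responding is a pure Nash equilibrium.
Player 1 against W: payoffs 2, 1, 3, 5 → best response R4.
Player 1 against X: payoffs 3, 8, 6, 0 → best response R2.
Player 1 against Y: payoffs 9, 5, 0, 6 → best response R1.
Player 1 against Z: payoffs 7, 5, 9, 3 → best response R3.
Player 2 against R1: payoffs 7, 4, 3, 9 → best response Z.
Player 2 against R2: payoffs 2, 1, 7, 6 → best response Y.
Player 2 against R3: payoffs 5, 4, 7, 2 → best response Y.
Player 2 against R4: payoffs 7, 4, 9, 8 → best response Y.
No profile is a mutual best response for all players.

This game has no pure Nash equilibrium.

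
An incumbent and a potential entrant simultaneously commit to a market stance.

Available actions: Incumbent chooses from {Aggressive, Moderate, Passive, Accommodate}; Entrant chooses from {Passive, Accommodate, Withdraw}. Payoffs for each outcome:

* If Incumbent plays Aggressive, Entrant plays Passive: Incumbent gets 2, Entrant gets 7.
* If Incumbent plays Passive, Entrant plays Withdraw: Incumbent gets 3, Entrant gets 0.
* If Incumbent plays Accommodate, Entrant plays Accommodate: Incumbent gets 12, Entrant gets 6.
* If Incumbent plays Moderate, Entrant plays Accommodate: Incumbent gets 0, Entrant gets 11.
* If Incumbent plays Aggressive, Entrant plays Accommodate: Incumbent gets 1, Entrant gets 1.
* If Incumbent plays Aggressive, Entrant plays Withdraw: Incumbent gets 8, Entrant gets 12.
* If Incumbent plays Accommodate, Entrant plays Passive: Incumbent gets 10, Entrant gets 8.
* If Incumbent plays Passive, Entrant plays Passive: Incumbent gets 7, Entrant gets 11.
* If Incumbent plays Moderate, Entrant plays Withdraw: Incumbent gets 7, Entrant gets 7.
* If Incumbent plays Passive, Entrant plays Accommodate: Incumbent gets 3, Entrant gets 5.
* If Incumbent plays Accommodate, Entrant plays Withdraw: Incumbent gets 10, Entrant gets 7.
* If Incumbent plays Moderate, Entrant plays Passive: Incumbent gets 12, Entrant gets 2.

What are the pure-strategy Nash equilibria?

Mark each player's best response to every combination of opponents' strategies; a profile where every player is best-responding is a pure Nash equilibrium.
Incumbent against Passive: payoffs 2, 12, 7, 10 → best response Moderate.
Incumbent against Accommodate: payoffs 1, 0, 3, 12 → best response Accommodate.
Incumbent against Withdraw: payoffs 8, 7, 3, 10 → best response Accommodate.
Entrant against Aggressive: payoffs 7, 1, 12 → best response Withdraw.
Entrant against Moderate: payoffs 2, 11, 7 → best response Accommodate.
Entrant against Passive: payoffs 11, 5, 0 → best response Passive.
Entrant against Accommodate: payoffs 8, 6, 7 → best response Passive.
No profile is a mutual best response for all players.

none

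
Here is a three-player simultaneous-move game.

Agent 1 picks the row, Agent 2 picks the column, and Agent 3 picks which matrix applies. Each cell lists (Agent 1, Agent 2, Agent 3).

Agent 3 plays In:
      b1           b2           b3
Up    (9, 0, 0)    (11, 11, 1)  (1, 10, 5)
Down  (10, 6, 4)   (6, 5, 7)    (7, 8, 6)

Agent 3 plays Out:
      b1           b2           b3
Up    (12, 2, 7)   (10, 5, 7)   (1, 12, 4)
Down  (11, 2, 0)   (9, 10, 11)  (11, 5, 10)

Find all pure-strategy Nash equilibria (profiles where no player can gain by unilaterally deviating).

Agent 1 against (b1, In): payoffs 9, 10 → best response Down.
Agent 1 against (b1, Out): payoffs 12, 11 → best response Up.
Agent 1 against (b2, In): payoffs 11, 6 → best response Up.
Agent 1 against (b2, Out): payoffs 10, 9 → best response Up.
Agent 1 against (b3, In): payoffs 1, 7 → best response Down.
Agent 1 against (b3, Out): payoffs 1, 11 → best response Down.
Agent 2 against (Up, In): payoffs 0, 11, 10 → best response b2.
Agent 2 against (Up, Out): payoffs 2, 5, 12 → best response b3.
Agent 2 against (Down, In): payoffs 6, 5, 8 → best response b3.
Agent 2 against (Down, Out): payoffs 2, 10, 5 → best response b2.
Agent 3 against (Up, b1): payoffs 0, 7 → best response Out.
Agent 3 against (Up, b2): payoffs 1, 7 → best response Out.
Agent 3 against (Up, b3): payoffs 5, 4 → best response In.
Agent 3 against (Down, b1): payoffs 4, 0 → best response In.
Agent 3 against (Down, b2): payoffs 7, 11 → best response Out.
Agent 3 against (Down, b3): payoffs 6, 10 → best response Out.
No profile is a mutual best response for all players.

This game has no pure Nash equilibrium.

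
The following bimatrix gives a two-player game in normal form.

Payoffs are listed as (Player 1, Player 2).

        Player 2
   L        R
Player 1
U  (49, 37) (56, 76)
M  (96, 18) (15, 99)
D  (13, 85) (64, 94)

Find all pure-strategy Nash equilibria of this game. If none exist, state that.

The unique pure-strategy Nash equilibrium is (D, R).

(U, L): Player 1 can switch to M (49 → 96). Not NE.
(U, R): Player 1 can switch to D (56 → 64). Not NE.
(M, L): Player 2 can switch to R (18 → 99). Not NE.
(M, R): Player 1 can switch to U (15 → 56). Not NE.
(D, L): Player 1 can switch to U (13 → 49). Not NE.
(D, R): Player 1 gets 64, best alternative 56; Player 2 gets 94, best alternative 85. No profitable deviation — NE.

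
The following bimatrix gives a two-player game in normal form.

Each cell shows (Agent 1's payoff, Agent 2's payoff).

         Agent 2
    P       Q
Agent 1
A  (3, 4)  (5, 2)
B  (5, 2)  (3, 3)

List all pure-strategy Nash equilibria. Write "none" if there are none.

(A, P): Agent 1 can switch to B (3 → 5). Not NE.
(A, Q): Agent 2 can switch to P (2 → 4). Not NE.
(B, P): Agent 2 can switch to Q (2 → 3). Not NE.
(B, Q): Agent 1 can switch to A (3 → 5). Not NE.

There is no pure-strategy Nash equilibrium.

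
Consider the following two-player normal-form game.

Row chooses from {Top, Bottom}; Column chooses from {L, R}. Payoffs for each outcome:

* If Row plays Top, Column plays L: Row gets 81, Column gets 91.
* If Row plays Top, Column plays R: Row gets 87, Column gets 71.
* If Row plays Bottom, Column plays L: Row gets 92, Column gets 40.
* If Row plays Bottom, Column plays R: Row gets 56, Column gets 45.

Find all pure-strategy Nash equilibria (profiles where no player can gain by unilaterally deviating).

For each player, find the best response to each opponent profile; mutual best responses are the pure NE.
Row against L: payoffs 81, 92 → best response Bottom.
Row against R: payoffs 87, 56 → best response Top.
Column against Top: payoffs 91, 71 → best response L.
Column against Bottom: payoffs 40, 45 → best response R.
No profile is a mutual best response for all players.

none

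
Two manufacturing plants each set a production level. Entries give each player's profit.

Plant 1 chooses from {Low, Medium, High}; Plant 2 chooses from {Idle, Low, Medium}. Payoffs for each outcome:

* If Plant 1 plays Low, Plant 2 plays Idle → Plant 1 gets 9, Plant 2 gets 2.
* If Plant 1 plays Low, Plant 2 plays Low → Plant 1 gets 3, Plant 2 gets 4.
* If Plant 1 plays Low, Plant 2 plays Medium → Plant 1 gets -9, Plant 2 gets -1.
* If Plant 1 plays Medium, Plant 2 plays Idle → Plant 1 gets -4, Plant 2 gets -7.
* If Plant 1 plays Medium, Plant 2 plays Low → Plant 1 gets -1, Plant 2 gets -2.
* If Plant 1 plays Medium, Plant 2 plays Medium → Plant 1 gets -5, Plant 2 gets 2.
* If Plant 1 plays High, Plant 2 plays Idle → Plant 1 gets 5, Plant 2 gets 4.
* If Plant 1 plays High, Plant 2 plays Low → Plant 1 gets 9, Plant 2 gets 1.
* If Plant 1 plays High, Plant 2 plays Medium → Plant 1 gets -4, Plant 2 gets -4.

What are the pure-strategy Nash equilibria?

There is no pure-strategy Nash equilibrium.

Plant 1 against Idle: payoffs 9, -4, 5 → best response Low.
Plant 1 against Low: payoffs 3, -1, 9 → best response High.
Plant 1 against Medium: payoffs -9, -5, -4 → best response High.
Plant 2 against Low: payoffs 2, 4, -1 → best response Low.
Plant 2 against Medium: payoffs -7, -2, 2 → best response Medium.
Plant 2 against High: payoffs 4, 1, -4 → best response Idle.
No profile is a mutual best response for all players.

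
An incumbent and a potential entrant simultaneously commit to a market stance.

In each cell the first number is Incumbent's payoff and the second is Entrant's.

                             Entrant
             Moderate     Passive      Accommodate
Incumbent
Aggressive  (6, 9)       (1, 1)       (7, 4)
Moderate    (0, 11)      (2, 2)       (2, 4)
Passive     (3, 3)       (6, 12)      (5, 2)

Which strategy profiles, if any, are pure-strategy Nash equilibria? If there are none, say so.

For each strategy profile, look for a profitable unilateral deviation.
(Aggressive, Moderate): Incumbent gets 6, best alternative 3; Entrant gets 9, best alternative 4. No profitable deviation — NE.
(Aggressive, Passive): Incumbent can switch to Moderate (1 → 2). Not NE.
(Aggressive, Accommodate): Entrant can switch to Moderate (4 → 9). Not NE.
(Moderate, Moderate): Incumbent can switch to Aggressive (0 → 6). Not NE.
(Moderate, Passive): Incumbent can switch to Passive (2 → 6). Not NE.
(Moderate, Accommodate): Incumbent can switch to Aggressive (2 → 7). Not NE.
(Passive, Moderate): Incumbent can switch to Aggressive (3 → 6). Not NE.
(Passive, Passive): Incumbent gets 6, best alternative 2; Entrant gets 12, best alternative 3. No profitable deviation — NE.
(Passive, Accommodate): Incumbent can switch to Aggressive (5 → 7). Not NE.

The pure Nash equilibria are (Aggressive, Moderate) and (Passive, Passive).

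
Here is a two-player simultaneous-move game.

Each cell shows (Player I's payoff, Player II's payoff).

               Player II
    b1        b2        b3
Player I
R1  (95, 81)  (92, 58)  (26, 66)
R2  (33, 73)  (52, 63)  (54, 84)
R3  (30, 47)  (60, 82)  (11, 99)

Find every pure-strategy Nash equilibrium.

(R1, b1), (R2, b3)

Check each profile: it is a Nash equilibrium iff no player can strictly gain by switching unilaterally.
(R1, b1): Player I gets 95, best alternative 33; Player II gets 81, best alternative 66. No profitable deviation — NE.
(R1, b2): Player II can switch to b1 (58 → 81). Not NE.
(R1, b3): Player I can switch to R2 (26 → 54). Not NE.
(R2, b1): Player I can switch to R1 (33 → 95). Not NE.
(R2, b2): Player I can switch to R1 (52 → 92). Not NE.
(R2, b3): Player I gets 54, best alternative 26; Player II gets 84, best alternative 73. No profitable deviation — NE.
(R3, b1): Player I can switch to R1 (30 → 95). Not NE.
(R3, b2): Player I can switch to R1 (60 → 92). Not NE.
(R3, b3): Player I can switch to R1 (11 → 26). Not NE.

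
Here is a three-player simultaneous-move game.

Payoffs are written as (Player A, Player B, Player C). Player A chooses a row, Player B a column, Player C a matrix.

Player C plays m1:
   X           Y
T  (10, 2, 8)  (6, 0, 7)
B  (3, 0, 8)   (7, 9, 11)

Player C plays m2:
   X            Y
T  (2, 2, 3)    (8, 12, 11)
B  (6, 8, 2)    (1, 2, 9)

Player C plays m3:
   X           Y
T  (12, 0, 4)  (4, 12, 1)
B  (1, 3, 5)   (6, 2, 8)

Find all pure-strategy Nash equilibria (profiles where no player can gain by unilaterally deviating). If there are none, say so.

Player A against (X, m1): payoffs 10, 3 → best response T.
Player A against (X, m2): payoffs 2, 6 → best response B.
Player A against (X, m3): payoffs 12, 1 → best response T.
Player A against (Y, m1): payoffs 6, 7 → best response B.
Player A against (Y, m2): payoffs 8, 1 → best response T.
Player A against (Y, m3): payoffs 4, 6 → best response B.
Player B against (T, m1): payoffs 2, 0 → best response X.
Player B against (T, m2): payoffs 2, 12 → best response Y.
Player B against (T, m3): payoffs 0, 12 → best response Y.
Player B against (B, m1): payoffs 0, 9 → best response Y.
Player B against (B, m2): payoffs 8, 2 → best response X.
Player B against (B, m3): payoffs 3, 2 → best response X.
Player C against (T, X): payoffs 8, 3, 4 → best response m1.
Player C against (T, Y): payoffs 7, 11, 1 → best response m2.
Player C against (B, X): payoffs 8, 2, 5 → best response m1.
Player C against (B, Y): payoffs 11, 9, 8 → best response m1.
Mutual best responses: (T, X, m1); (T, Y, m2); (B, Y, m1).

Pure-strategy Nash equilibria: (T, X, m1); (T, Y, m2); (B, Y, m1)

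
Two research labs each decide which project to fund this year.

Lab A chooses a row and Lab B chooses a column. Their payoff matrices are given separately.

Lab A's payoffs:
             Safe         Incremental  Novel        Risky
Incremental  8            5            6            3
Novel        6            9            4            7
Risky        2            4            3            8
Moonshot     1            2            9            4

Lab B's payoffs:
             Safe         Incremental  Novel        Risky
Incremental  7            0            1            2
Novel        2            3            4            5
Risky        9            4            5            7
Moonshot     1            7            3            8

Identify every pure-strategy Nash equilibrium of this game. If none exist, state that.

Pure NE: (Incremental, Safe)

(Incremental, Safe): Lab A gets 8, best alternative 6; Lab B gets 7, best alternative 2. No profitable deviation — NE.
(Incremental, Incremental): Lab A can switch to Novel (5 → 9). Not NE.
(Incremental, Novel): Lab A can switch to Moonshot (6 → 9). Not NE.
(Incremental, Risky): Lab A can switch to Novel (3 → 7). Not NE.
(Novel, Safe): Lab A can switch to Incremental (6 → 8). Not NE.
(Novel, Incremental): Lab B can switch to Novel (3 → 4). Not NE.
(Novel, Novel): Lab A can switch to Incremental (4 → 6). Not NE.
(The remaining 9 profiles each have a profitable deviation by the same check.)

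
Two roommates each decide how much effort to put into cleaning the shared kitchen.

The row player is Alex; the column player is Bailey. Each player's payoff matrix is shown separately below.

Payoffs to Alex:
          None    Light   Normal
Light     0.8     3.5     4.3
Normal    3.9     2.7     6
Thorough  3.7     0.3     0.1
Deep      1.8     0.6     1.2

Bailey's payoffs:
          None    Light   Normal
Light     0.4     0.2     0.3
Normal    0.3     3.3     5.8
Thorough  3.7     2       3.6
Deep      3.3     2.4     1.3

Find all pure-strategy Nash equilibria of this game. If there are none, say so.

For each player, find the best response to each opponent profile; mutual best responses are the pure NE.
Alex against None: payoffs 0.8, 3.9, 3.7, 1.8 → best response Normal.
Alex against Light: payoffs 3.5, 2.7, 0.3, 0.6 → best response Light.
Alex against Normal: payoffs 4.3, 6, 0.1, 1.2 → best response Normal.
Bailey against Light: payoffs 0.4, 0.2, 0.3 → best response None.
Bailey against Normal: payoffs 0.3, 3.3, 5.8 → best response Normal.
Bailey against Thorough: payoffs 3.7, 2, 3.6 → best response None.
Bailey against Deep: payoffs 3.3, 2.4, 1.3 → best response None.
Mutual best responses: (Normal, Normal).

(Normal, Normal)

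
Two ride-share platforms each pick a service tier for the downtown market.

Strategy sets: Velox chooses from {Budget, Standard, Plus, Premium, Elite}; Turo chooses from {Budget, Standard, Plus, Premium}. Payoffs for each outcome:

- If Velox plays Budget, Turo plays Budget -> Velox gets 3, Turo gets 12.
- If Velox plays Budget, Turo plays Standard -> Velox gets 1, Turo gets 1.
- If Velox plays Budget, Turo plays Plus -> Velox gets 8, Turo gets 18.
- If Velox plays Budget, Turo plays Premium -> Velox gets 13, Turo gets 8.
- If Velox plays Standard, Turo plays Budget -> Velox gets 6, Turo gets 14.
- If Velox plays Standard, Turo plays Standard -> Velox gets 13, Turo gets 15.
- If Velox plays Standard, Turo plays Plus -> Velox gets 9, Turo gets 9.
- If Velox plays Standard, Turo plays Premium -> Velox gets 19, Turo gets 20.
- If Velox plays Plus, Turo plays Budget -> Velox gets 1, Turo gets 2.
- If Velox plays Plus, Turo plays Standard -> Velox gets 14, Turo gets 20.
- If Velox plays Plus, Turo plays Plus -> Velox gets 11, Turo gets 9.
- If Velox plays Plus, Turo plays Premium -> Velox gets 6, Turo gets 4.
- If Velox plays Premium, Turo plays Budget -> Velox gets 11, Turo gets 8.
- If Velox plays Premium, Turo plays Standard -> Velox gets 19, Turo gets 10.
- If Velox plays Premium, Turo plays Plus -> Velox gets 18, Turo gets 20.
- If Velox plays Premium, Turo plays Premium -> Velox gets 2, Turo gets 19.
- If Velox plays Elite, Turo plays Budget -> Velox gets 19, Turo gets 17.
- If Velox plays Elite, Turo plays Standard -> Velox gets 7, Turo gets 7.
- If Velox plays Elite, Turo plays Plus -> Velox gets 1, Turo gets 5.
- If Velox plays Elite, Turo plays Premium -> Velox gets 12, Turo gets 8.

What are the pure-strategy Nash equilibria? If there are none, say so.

The pure Nash equilibria are (Standard, Premium) and (Premium, Plus) and (Elite, Budget).

For each strategy profile, look for a profitable unilateral deviation.
(Budget, Budget): Velox can switch to Standard (3 → 6). Not NE.
(Budget, Standard): Velox can switch to Standard (1 → 13). Not NE.
(Budget, Plus): Velox can switch to Standard (8 → 9). Not NE.
(Budget, Premium): Velox can switch to Standard (13 → 19). Not NE.
(Standard, Budget): Velox can switch to Premium (6 → 11). Not NE.
(Standard, Standard): Velox can switch to Plus (13 → 14). Not NE.
(Standard, Plus): Velox can switch to Plus (9 → 11). Not NE.
(Standard, Premium): Velox gets 19, best alternative 13; Turo gets 20, best alternative 15. No profitable deviation — NE.
(Plus, Budget): Velox can switch to Budget (1 → 3). Not NE.
(Premium, Plus): Velox gets 18, best alternative 11; Turo gets 20, best alternative 19. No profitable deviation — NE.
(Elite, Budget): Velox gets 19, best alternative 11; Turo gets 17, best alternative 8. No profitable deviation — NE.
(The remaining 9 profiles each have a profitable deviation by the same check.)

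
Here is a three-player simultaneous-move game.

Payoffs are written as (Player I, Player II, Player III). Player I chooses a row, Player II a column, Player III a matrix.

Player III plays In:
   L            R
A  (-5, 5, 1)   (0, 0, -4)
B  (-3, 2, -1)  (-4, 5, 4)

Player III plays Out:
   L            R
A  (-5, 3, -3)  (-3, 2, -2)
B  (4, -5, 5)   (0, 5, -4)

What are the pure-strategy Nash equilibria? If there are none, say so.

none

For each strategy profile, look for a profitable unilateral deviation.
(A, L, In): Player I can switch to B (-5 → -3). Not NE.
(A, L, Out): Player I can switch to B (-5 → 4). Not NE.
(A, R, In): Player II can switch to L (0 → 5). Not NE.
(A, R, Out): Player I can switch to B (-3 → 0). Not NE.
(B, L, In): Player II can switch to R (2 → 5). Not NE.
(B, L, Out): Player II can switch to R (-5 → 5). Not NE.
(B, R, In): Player I can switch to A (-4 → 0). Not NE.
(B, R, Out): Player III can switch to In (-4 → 4). Not NE.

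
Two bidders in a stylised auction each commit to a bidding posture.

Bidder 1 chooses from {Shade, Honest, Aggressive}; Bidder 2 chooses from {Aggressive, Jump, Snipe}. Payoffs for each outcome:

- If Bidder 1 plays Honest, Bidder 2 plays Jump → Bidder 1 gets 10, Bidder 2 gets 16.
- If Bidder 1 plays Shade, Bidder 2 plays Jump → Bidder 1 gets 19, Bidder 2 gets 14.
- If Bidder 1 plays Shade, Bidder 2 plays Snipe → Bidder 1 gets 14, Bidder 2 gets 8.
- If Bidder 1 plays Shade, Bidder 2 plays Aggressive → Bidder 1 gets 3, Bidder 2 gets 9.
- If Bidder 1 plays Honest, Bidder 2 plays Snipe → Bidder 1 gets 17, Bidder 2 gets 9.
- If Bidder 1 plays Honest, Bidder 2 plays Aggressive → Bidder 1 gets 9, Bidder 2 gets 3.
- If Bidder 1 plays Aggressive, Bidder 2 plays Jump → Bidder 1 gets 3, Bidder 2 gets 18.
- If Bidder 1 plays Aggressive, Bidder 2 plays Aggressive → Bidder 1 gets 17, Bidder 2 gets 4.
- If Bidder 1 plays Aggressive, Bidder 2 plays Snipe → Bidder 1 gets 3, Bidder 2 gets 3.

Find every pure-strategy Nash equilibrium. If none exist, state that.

(Shade, Jump)

Bidder 1 against Aggressive: payoffs 3, 9, 17 → best response Aggressive.
Bidder 1 against Jump: payoffs 19, 10, 3 → best response Shade.
Bidder 1 against Snipe: payoffs 14, 17, 3 → best response Honest.
Bidder 2 against Shade: payoffs 9, 14, 8 → best response Jump.
Bidder 2 against Honest: payoffs 3, 16, 9 → best response Jump.
Bidder 2 against Aggressive: payoffs 4, 18, 3 → best response Jump.
Mutual best responses: (Shade, Jump).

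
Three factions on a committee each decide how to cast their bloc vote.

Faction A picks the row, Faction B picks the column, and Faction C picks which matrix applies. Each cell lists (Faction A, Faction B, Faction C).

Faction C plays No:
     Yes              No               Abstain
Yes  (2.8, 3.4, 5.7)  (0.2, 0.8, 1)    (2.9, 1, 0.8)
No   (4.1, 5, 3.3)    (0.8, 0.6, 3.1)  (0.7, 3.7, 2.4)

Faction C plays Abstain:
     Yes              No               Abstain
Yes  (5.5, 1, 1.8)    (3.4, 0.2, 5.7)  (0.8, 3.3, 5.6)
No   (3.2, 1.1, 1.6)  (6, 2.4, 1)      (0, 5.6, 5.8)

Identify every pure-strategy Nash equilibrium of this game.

(Yes, Abstain, Abstain); (No, Yes, No)

Faction A against (Yes, No): payoffs 2.8, 4.1 → best response No.
Faction A against (Yes, Abstain): payoffs 5.5, 3.2 → best response Yes.
Faction A against (No, No): payoffs 0.2, 0.8 → best response No.
Faction A against (No, Abstain): payoffs 3.4, 6 → best response No.
Faction A against (Abstain, No): payoffs 2.9, 0.7 → best response Yes.
Faction A against (Abstain, Abstain): payoffs 0.8, 0 → best response Yes.
Faction B against (Yes, No): payoffs 3.4, 0.8, 1 → best response Yes.
Faction B against (Yes, Abstain): payoffs 1, 0.2, 3.3 → best response Abstain.
Faction B against (No, No): payoffs 5, 0.6, 3.7 → best response Yes.
Faction B against (No, Abstain): payoffs 1.1, 2.4, 5.6 → best response Abstain.
Faction C against (Yes, Yes): payoffs 5.7, 1.8 → best response No.
Faction C against (Yes, No): payoffs 1, 5.7 → best response Abstain.
Faction C against (Yes, Abstain): payoffs 0.8, 5.6 → best response Abstain.
Faction C against (No, Yes): payoffs 3.3, 1.6 → best response No.
Faction C against (No, No): payoffs 3.1, 1 → best response No.
Faction C against (No, Abstain): payoffs 2.4, 5.8 → best response Abstain.
Mutual best responses: (Yes, Abstain, Abstain); (No, Yes, No).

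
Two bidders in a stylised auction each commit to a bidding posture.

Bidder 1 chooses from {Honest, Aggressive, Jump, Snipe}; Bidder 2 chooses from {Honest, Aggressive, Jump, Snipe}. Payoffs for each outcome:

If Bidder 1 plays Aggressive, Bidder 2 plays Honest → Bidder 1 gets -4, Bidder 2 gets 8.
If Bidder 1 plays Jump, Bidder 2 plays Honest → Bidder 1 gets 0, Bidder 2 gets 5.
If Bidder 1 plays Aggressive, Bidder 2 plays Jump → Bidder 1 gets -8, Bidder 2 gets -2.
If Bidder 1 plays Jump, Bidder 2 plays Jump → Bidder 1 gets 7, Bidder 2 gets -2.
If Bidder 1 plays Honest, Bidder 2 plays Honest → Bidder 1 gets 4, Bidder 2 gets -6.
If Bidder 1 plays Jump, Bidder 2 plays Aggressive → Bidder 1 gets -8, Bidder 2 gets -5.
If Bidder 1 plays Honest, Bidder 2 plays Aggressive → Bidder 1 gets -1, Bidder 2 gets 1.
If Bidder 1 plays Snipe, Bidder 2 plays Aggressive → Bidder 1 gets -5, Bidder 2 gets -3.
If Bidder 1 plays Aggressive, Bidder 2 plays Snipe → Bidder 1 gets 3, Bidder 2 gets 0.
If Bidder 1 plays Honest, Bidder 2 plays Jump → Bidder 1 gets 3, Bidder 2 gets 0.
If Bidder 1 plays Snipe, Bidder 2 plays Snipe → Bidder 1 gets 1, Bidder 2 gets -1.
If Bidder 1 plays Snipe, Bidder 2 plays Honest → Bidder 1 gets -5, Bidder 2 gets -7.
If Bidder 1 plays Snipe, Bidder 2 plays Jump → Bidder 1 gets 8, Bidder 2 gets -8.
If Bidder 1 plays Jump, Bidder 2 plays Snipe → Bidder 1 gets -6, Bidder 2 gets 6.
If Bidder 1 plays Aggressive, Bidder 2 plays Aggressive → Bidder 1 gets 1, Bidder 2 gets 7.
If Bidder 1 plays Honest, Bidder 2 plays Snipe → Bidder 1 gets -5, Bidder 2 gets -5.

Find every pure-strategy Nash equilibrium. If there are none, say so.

none

Check each profile: it is a Nash equilibrium iff no player can strictly gain by switching unilaterally.
(Honest, Honest): Bidder 2 can switch to Aggressive (-6 → 1). Not NE.
(Honest, Aggressive): Bidder 1 can switch to Aggressive (-1 → 1). Not NE.
(Honest, Jump): Bidder 1 can switch to Jump (3 → 7). Not NE.
(Honest, Snipe): Bidder 1 can switch to Aggressive (-5 → 3). Not NE.
(Aggressive, Honest): Bidder 1 can switch to Honest (-4 → 4). Not NE.
(Aggressive, Aggressive): Bidder 2 can switch to Honest (7 → 8). Not NE.
(Aggressive, Jump): Bidder 1 can switch to Honest (-8 → 3). Not NE.
(Aggressive, Snipe): Bidder 2 can switch to Honest (0 → 8). Not NE.
(The remaining 8 profiles each have a profitable deviation by the same check.)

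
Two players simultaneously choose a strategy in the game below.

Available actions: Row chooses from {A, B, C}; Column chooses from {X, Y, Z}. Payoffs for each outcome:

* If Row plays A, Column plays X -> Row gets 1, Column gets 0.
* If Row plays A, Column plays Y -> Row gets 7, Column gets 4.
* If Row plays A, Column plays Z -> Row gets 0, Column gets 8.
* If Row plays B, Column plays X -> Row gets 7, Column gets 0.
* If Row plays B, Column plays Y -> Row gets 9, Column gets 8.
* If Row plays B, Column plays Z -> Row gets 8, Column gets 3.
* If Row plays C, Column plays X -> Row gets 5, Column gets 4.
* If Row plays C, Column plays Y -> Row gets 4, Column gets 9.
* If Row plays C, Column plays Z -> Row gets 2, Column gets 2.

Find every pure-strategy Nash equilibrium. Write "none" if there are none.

Row against X: payoffs 1, 7, 5 → best response B.
Row against Y: payoffs 7, 9, 4 → best response B.
Row against Z: payoffs 0, 8, 2 → best response B.
Column against A: payoffs 0, 4, 8 → best response Z.
Column against B: payoffs 0, 8, 3 → best response Y.
Column against C: payoffs 4, 9, 2 → best response Y.
Mutual best responses: (B, Y).

Pure NE: (B, Y)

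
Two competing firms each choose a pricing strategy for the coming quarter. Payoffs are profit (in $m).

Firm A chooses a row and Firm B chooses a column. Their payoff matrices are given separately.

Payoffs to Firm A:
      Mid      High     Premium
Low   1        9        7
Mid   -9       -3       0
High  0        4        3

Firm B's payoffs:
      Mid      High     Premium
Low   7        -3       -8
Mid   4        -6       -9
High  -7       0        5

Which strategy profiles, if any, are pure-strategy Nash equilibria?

The unique pure-strategy Nash equilibrium is (Low, Mid).

Mark each player's best response to every combination of opponents' strategies; a profile where every player is best-responding is a pure Nash equilibrium.
Firm A against Mid: payoffs 1, -9, 0 → best response Low.
Firm A against High: payoffs 9, -3, 4 → best response Low.
Firm A against Premium: payoffs 7, 0, 3 → best response Low.
Firm B against Low: payoffs 7, -3, -8 → best response Mid.
Firm B against Mid: payoffs 4, -6, -9 → best response Mid.
Firm B against High: payoffs -7, 0, 5 → best response Premium.
Mutual best responses: (Low, Mid).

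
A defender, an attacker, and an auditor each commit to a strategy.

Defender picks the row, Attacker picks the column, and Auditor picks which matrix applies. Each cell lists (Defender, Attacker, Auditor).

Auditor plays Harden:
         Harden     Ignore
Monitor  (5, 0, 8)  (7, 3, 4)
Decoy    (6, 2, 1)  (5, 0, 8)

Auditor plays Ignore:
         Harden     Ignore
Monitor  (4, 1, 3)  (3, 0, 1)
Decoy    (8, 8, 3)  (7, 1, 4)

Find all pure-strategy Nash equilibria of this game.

(Monitor, Ignore, Harden); (Decoy, Harden, Ignore)

Check each profile: it is a Nash equilibrium iff no player can strictly gain by switching unilaterally.
(Monitor, Harden, Harden): Defender can switch to Decoy (5 → 6). Not NE.
(Monitor, Harden, Ignore): Defender can switch to Decoy (4 → 8). Not NE.
(Monitor, Ignore, Harden): Defender gets 7, best alternative 5; Attacker gets 3, best alternative 0; Auditor gets 4, best alternative 1. No profitable deviation — NE.
(Monitor, Ignore, Ignore): Defender can switch to Decoy (3 → 7). Not NE.
(Decoy, Harden, Harden): Auditor can switch to Ignore (1 → 3). Not NE.
(Decoy, Harden, Ignore): Defender gets 8, best alternative 4; Attacker gets 8, best alternative 1; Auditor gets 3, best alternative 1. No profitable deviation — NE.
(Decoy, Ignore, Harden): Defender can switch to Monitor (5 → 7). Not NE.
(Decoy, Ignore, Ignore): Attacker can switch to Harden (1 → 8). Not NE.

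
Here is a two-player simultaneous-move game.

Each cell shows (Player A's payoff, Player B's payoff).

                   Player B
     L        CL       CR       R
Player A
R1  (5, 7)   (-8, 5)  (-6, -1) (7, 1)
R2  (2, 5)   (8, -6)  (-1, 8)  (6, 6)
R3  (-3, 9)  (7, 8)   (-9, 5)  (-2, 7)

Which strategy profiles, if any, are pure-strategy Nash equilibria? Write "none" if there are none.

(R1, L): Player A gets 5, best alternative 2; Player B gets 7, best alternative 5. No profitable deviation — NE.
(R1, CL): Player A can switch to R2 (-8 → 8). Not NE.
(R1, CR): Player A can switch to R2 (-6 → -1). Not NE.
(R1, R): Player B can switch to L (1 → 7). Not NE.
(R2, L): Player A can switch to R1 (2 → 5). Not NE.
(R2, CL): Player B can switch to L (-6 → 5). Not NE.
(R2, CR): Player A gets -1, best alternative -6; Player B gets 8, best alternative 6. No profitable deviation — NE.
(R2, R): Player A can switch to R1 (6 → 7). Not NE.
(R3, L): Player A can switch to R1 (-3 → 5). Not NE.
(R3, CL): Player A can switch to R2 (7 → 8). Not NE.
(The remaining 2 profiles each have a profitable deviation by the same check.)

Pure-strategy Nash equilibria: (R1, L) and (R2, CR)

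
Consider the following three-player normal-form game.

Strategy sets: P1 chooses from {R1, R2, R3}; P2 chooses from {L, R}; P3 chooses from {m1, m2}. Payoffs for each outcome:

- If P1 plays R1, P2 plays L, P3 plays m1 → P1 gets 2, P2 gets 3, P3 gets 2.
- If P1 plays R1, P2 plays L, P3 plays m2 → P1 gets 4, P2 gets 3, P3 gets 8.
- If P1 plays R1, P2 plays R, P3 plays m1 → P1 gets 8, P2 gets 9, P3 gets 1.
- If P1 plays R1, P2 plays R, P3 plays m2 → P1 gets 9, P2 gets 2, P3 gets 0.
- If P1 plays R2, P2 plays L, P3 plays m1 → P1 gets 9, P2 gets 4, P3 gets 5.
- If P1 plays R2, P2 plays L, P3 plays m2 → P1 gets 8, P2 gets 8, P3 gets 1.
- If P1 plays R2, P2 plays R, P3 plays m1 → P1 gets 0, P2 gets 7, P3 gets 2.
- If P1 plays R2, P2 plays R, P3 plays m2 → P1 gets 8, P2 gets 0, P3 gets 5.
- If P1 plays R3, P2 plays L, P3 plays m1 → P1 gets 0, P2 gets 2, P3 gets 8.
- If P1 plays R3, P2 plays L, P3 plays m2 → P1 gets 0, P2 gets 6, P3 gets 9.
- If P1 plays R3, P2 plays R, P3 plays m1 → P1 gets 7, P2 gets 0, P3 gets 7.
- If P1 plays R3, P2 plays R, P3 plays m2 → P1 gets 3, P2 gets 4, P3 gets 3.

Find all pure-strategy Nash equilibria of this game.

(R1, L, m1): P1 can switch to R2 (2 → 9). Not NE.
(R1, L, m2): P1 can switch to R2 (4 → 8). Not NE.
(R1, R, m1): P1 gets 8, best alternative 7; P2 gets 9, best alternative 3; P3 gets 1, best alternative 0. No profitable deviation — NE.
(R1, R, m2): P2 can switch to L (2 → 3). Not NE.
(R2, L, m1): P2 can switch to R (4 → 7). Not NE.
(R2, L, m2): P3 can switch to m1 (1 → 5). Not NE.
(R2, R, m1): P1 can switch to R1 (0 → 8). Not NE.
(R2, R, m2): P1 can switch to R1 (8 → 9). Not NE.
(R3, L, m1): P1 can switch to R1 (0 → 2). Not NE.
(R3, L, m2): P1 can switch to R1 (0 → 4). Not NE.
(R3, R, m1): P1 can switch to R1 (7 → 8). Not NE.
(R3, R, m2): P1 can switch to R1 (3 → 9). Not NE.

(R1, R, m1)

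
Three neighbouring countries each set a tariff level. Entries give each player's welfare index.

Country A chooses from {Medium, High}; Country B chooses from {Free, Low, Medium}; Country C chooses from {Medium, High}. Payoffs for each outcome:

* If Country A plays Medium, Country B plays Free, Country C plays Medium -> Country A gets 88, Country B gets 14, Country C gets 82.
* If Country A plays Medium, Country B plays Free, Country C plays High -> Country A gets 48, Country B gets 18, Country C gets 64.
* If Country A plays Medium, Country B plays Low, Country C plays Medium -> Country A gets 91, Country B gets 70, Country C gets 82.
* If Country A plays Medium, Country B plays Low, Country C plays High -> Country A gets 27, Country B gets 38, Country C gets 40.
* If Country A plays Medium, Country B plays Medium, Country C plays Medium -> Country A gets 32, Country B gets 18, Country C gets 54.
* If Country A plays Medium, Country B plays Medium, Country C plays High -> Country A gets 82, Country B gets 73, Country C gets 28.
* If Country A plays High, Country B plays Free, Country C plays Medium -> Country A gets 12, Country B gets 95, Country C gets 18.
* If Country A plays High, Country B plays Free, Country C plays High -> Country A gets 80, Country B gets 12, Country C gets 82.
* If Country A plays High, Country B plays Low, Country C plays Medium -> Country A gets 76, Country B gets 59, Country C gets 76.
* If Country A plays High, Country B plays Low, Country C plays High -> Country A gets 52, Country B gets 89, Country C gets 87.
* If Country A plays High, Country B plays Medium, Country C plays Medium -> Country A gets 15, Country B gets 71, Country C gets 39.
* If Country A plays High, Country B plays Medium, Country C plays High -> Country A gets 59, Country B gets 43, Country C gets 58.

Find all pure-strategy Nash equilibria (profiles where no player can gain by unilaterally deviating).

Pure-strategy Nash equilibria: (Medium, Low, Medium), (High, Low, High)

(Medium, Free, Medium): Country B can switch to Low (14 → 70). Not NE.
(Medium, Free, High): Country A can switch to High (48 → 80). Not NE.
(Medium, Low, Medium): Country A gets 91, best alternative 76; Country B gets 70, best alternative 18; Country C gets 82, best alternative 40. No profitable deviation — NE.
(Medium, Low, High): Country A can switch to High (27 → 52). Not NE.
(Medium, Medium, Medium): Country B can switch to Low (18 → 70). Not NE.
(Medium, Medium, High): Country C can switch to Medium (28 → 54). Not NE.
(High, Free, Medium): Country A can switch to Medium (12 → 88). Not NE.
(High, Free, High): Country B can switch to Low (12 → 89). Not NE.
(High, Low, Medium): Country A can switch to Medium (76 → 91). Not NE.
(High, Low, High): Country A gets 52, best alternative 27; Country B gets 89, best alternative 43; Country C gets 87, best alternative 76. No profitable deviation — NE.
(High, Medium, Medium): Country A can switch to Medium (15 → 32). Not NE.
(High, Medium, High): Country A can switch to Medium (59 → 82). Not NE.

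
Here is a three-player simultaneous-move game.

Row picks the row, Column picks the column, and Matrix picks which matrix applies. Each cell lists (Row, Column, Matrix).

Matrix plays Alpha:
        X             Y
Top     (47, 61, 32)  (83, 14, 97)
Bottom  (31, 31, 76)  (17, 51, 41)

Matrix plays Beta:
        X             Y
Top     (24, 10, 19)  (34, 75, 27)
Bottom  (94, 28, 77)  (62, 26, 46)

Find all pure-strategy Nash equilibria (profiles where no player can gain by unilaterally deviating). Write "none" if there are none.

Pure-strategy Nash equilibria: (Top, X, Alpha); (Bottom, X, Beta)

Row against (X, Alpha): payoffs 47, 31 → best response Top.
Row against (X, Beta): payoffs 24, 94 → best response Bottom.
Row against (Y, Alpha): payoffs 83, 17 → best response Top.
Row against (Y, Beta): payoffs 34, 62 → best response Bottom.
Column against (Top, Alpha): payoffs 61, 14 → best response X.
Column against (Top, Beta): payoffs 10, 75 → best response Y.
Column against (Bottom, Alpha): payoffs 31, 51 → best response Y.
Column against (Bottom, Beta): payoffs 28, 26 → best response X.
Matrix against (Top, X): payoffs 32, 19 → best response Alpha.
Matrix against (Top, Y): payoffs 97, 27 → best response Alpha.
Matrix against (Bottom, X): payoffs 76, 77 → best response Beta.
Matrix against (Bottom, Y): payoffs 41, 46 → best response Beta.
Mutual best responses: (Top, X, Alpha); (Bottom, X, Beta).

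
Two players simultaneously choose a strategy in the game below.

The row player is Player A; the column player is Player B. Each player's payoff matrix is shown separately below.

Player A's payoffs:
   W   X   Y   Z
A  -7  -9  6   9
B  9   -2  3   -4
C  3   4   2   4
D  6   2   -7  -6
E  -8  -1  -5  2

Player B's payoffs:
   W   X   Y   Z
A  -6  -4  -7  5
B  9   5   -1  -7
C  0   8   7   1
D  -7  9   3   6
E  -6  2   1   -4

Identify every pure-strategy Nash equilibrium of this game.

(A, Z); (B, W); (C, X)

(A, W): Player A can switch to B (-7 → 9). Not NE.
(A, X): Player A can switch to B (-9 → -2). Not NE.
(A, Y): Player B can switch to W (-7 → -6). Not NE.
(A, Z): Player A gets 9, best alternative 4; Player B gets 5, best alternative -4. No profitable deviation — NE.
(B, W): Player A gets 9, best alternative 6; Player B gets 9, best alternative 5. No profitable deviation — NE.
(B, X): Player A can switch to C (-2 → 4). Not NE.
(B, Y): Player A can switch to A (3 → 6). Not NE.
(B, Z): Player A can switch to A (-4 → 9). Not NE.
(C, W): Player A can switch to B (3 → 9). Not NE.
(C, X): Player A gets 4, best alternative 2; Player B gets 8, best alternative 7. No profitable deviation — NE.
(C, Y): Player A can switch to A (2 → 6). Not NE.
(The remaining 9 profiles each have a profitable deviation by the same check.)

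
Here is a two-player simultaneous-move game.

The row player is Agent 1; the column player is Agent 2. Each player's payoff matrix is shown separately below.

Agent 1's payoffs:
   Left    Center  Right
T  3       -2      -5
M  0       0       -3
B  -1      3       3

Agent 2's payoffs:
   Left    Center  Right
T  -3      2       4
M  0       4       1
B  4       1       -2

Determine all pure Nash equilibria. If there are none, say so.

No pure-strategy Nash equilibrium.

Check each profile: it is a Nash equilibrium iff no player can strictly gain by switching unilaterally.
(T, Left): Agent 2 can switch to Center (-3 → 2). Not NE.
(T, Center): Agent 1 can switch to M (-2 → 0). Not NE.
(T, Right): Agent 1 can switch to M (-5 → -3). Not NE.
(M, Left): Agent 1 can switch to T (0 → 3). Not NE.
(M, Center): Agent 1 can switch to B (0 → 3). Not NE.
(M, Right): Agent 1 can switch to B (-3 → 3). Not NE.
(B, Left): Agent 1 can switch to T (-1 → 3). Not NE.
(B, Center): Agent 2 can switch to Left (1 → 4). Not NE.
(B, Right): Agent 2 can switch to Left (-2 → 4). Not NE.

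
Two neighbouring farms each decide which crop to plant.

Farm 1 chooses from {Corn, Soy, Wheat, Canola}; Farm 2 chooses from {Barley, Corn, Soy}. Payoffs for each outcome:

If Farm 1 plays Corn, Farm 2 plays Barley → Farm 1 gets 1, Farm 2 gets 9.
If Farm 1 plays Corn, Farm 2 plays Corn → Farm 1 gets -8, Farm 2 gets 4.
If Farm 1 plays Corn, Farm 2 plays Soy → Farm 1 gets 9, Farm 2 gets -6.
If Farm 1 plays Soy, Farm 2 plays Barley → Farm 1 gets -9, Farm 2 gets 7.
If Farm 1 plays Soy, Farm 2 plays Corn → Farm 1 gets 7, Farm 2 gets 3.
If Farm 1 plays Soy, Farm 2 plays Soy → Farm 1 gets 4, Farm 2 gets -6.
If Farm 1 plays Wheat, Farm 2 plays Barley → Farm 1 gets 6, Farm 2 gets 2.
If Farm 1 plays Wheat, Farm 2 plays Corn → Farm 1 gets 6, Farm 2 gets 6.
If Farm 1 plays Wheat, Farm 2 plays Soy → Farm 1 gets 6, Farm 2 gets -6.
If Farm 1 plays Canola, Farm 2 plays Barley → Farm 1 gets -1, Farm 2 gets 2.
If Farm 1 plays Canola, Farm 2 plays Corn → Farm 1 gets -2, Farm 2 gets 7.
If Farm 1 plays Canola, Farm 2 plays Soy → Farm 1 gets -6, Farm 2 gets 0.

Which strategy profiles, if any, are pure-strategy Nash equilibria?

Farm 1 against Barley: payoffs 1, -9, 6, -1 → best response Wheat.
Farm 1 against Corn: payoffs -8, 7, 6, -2 → best response Soy.
Farm 1 against Soy: payoffs 9, 4, 6, -6 → best response Corn.
Farm 2 against Corn: payoffs 9, 4, -6 → best response Barley.
Farm 2 against Soy: payoffs 7, 3, -6 → best response Barley.
Farm 2 against Wheat: payoffs 2, 6, -6 → best response Corn.
Farm 2 against Canola: payoffs 2, 7, 0 → best response Corn.
No profile is a mutual best response for all players.

This game has no pure Nash equilibrium.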